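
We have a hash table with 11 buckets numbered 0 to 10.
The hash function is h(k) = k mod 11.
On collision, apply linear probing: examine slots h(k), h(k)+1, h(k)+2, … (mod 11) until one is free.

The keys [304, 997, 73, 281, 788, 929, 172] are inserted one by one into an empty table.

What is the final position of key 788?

10

304: h=7 → slot 7
997: h=7, probe 7,8 → slot 8
73: h=7, probe 7,8,9 → slot 9
281: h=6 → slot 6
788: h=7, probe 7,8,9,10 → slot 10
929: h=5 → slot 5
172: h=7, probe 7,8,9,10,0 → slot 0
Table: [172, _, _, _, _, 929, 281, 304, 997, 73, 788]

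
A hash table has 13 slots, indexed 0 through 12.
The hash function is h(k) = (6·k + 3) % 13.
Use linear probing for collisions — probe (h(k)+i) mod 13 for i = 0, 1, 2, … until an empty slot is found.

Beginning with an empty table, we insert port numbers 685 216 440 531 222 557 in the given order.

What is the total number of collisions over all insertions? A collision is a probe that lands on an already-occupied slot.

5

Insert 685: h=5, slot 5 empty => index 5.
Insert 216: h=12, slot 12 empty => index 12.
Insert 440: h=4, slot 4 empty => index 4.
Insert 531: h=4, slots 4,5 occupied => index 6.
Insert 222: h=9, slot 9 empty => index 9.
Insert 557: h=4, slots 4,5,6 occupied => index 7.
Table: [_, _, _, _, 440, 685, 531, 557, _, 222, _, _, 216]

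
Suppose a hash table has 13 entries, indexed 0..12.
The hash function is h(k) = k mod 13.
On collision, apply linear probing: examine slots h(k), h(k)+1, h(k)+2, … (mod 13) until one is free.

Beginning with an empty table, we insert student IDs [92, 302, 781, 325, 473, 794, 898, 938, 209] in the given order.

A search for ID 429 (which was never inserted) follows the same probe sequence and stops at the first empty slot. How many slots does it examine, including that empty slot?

Insert 92: h=1, slot 1 empty → index 1.
Insert 302: h=3, slot 3 empty → index 3.
Insert 781: h=1, slot 1 occupied → index 2.
Insert 325: h=0, slot 0 empty → index 0.
Insert 473: h=5, slot 5 empty → index 5.
Insert 794: h=1, slots 1,2,3 occupied → index 4.
Insert 898: h=1, slots 1,2,3,4,5 occupied → index 6.
Insert 938: h=2, slots 2,3,4,5,6 occupied → index 7.
Insert 209: h=1, slots 1,2,3,4,5,6,7 occupied → index 8.
Table: [325, 92, 781, 302, 794, 473, 898, 938, 209, ., ., ., .]
Lookup 429: h=0, probe 0,1,2,3,4,5,6,7,8,9 → slot 9 empty, not found.

10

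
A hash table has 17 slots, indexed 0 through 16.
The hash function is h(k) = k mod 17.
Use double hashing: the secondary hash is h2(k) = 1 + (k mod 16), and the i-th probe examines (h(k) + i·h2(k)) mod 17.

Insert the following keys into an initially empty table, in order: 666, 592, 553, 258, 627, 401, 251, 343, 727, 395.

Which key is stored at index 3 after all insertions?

666

666 hashes to 3; slot 3 is free => place at 3.
592 hashes to 14; slot 14 is free => place at 14.
553 hashes to 9; slot 9 is free => place at 9.
258 hashes to 3, h2=3; 3 taken => place at 6.
627 hashes to 15; slot 15 is free => place at 15.
401 hashes to 10; slot 10 is free => place at 10.
251 hashes to 13; slot 13 is free => place at 13.
343 hashes to 3, h2=8; 3 taken => place at 11.
727 hashes to 13, h2=8; 13 taken => place at 4.
395 hashes to 4, h2=12; 4 taken => place at 16.
Table: [_, _, _, 666, 727, _, 258, _, _, 553, 401, 343, _, 251, 592, 627, 395]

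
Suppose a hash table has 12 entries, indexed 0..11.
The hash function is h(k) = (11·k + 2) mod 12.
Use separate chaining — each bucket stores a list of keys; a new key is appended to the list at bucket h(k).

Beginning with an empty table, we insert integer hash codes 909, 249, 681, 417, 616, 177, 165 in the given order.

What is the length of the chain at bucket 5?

909 → bucket 5
249 → bucket 5 (collision)
681 → bucket 5 (collision)
417 → bucket 5 (collision)
616 → bucket 10
177 → bucket 5 (collision)
165 → bucket 5 (collision)
Final buckets:
0: -
1: -
2: -
3: -
4: -
5: 909 -> 249 -> 681 -> 417 -> 177 -> 165
6: -
7: -
8: -
9: -
10: 616
11: -

6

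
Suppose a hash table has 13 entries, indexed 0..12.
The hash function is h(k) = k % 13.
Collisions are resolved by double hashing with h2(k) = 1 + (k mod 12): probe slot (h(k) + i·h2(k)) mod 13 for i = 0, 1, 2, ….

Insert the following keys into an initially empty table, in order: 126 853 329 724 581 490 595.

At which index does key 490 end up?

7

126: h=9 -> slot 9
853: h=8 -> slot 8
329: h=4 -> slot 4
724: h=9, h2=5, probe 9,1 -> slot 1
581: h=9, h2=6, probe 9,2 -> slot 2
490: h=9, h2=11, probe 9,7 -> slot 7
595: h=10 -> slot 10
Table: [., 724, 581, ., 329, ., ., 490, 853, 126, 595, ., .]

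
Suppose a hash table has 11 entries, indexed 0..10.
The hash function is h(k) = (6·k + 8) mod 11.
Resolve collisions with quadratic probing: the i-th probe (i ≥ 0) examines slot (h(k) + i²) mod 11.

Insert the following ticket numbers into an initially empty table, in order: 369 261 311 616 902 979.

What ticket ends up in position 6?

Insert 369: h=0, slot 0 empty -> index 0.
Insert 261: h=1, slot 1 empty -> index 1.
Insert 311: h=4, slot 4 empty -> index 4.
Insert 616: h=8, slot 8 empty -> index 8.
Insert 902: h=8, slot 8 occupied -> index 9.
Insert 979: h=8, slots 8,9,1 occupied -> index 6.
Table: [369, 261, ∅, ∅, 311, ∅, 979, ∅, 616, 902, ∅]

979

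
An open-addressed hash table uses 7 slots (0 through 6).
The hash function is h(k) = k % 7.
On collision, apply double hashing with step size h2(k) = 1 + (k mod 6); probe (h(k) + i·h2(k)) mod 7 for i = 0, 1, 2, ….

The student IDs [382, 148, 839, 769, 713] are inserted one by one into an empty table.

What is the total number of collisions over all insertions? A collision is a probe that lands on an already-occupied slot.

382: h=4 -> slot 4
148: h=1 -> slot 1
839: h=6 -> slot 6
769: h=6, h2=2, probe 6,1,3 -> slot 3
713: h=6, h2=6, probe 6,5 -> slot 5
Table: [-, 148, -, 769, 382, 713, 839]

3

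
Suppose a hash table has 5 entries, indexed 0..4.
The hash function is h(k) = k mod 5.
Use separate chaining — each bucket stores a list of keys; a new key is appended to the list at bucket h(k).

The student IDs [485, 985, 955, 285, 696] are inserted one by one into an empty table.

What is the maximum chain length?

4

Insert 485: h=0, bucket 0 empty -> new chain.
Insert 985: h=0, bucket 0 nonempty -> append to chain.
Insert 955: h=0, bucket 0 nonempty -> append to chain.
Insert 285: h=0, bucket 0 nonempty -> append to chain.
Insert 696: h=1, bucket 1 empty -> new chain.
Final buckets:
0: 485 -> 985 -> 955 -> 285
1: 696
2: _
3: _
4: _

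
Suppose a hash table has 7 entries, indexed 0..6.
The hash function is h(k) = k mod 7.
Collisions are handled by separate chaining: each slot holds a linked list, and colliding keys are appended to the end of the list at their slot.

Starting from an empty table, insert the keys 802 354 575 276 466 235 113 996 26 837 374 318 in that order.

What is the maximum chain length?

Insert 802: h=4, bucket 4 empty -> new chain.
Insert 354: h=4, bucket 4 nonempty -> append to chain.
Insert 575: h=1, bucket 1 empty -> new chain.
Insert 276: h=3, bucket 3 empty -> new chain.
Insert 466: h=4, bucket 4 nonempty -> append to chain.
Insert 235: h=4, bucket 4 nonempty -> append to chain.
Insert 113: h=1, bucket 1 nonempty -> append to chain.
Insert 996: h=2, bucket 2 empty -> new chain.
Insert 26: h=5, bucket 5 empty -> new chain.
Insert 837: h=4, bucket 4 nonempty -> append to chain.
Insert 374: h=3, bucket 3 nonempty -> append to chain.
Insert 318: h=3, bucket 3 nonempty -> append to chain.
Final buckets:
0: _
1: 575 -> 113
2: 996
3: 276 -> 374 -> 318
4: 802 -> 354 -> 466 -> 235 -> 837
5: 26
6: _

5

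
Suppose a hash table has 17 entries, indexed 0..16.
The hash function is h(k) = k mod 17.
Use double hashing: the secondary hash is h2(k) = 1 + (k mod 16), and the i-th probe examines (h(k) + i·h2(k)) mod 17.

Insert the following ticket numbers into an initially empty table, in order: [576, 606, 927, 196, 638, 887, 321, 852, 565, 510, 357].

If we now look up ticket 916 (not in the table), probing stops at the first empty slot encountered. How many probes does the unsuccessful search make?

576 hashes to 15; slot 15 is free -> place at 15.
606 hashes to 11; slot 11 is free -> place at 11.
927 hashes to 9; slot 9 is free -> place at 9.
196 hashes to 9, h2=5; 9 taken -> place at 14.
638 hashes to 9, h2=15; 9 taken -> place at 7.
887 hashes to 3; slot 3 is free -> place at 3.
321 hashes to 15, h2=2; 15 taken -> place at 0.
852 hashes to 2; slot 2 is free -> place at 2.
565 hashes to 4; slot 4 is free -> place at 4.
510 hashes to 0, h2=15; 0,15 taken -> place at 13.
357 hashes to 0, h2=6; 0 taken -> place at 6.
Table: [321, —, 852, 887, 565, —, 357, 638, —, 927, —, 606, —, 510, 196, 576, —]
Lookup 916: h=15, h2=5, probe 15,3,8 → slot 8 empty, not found.

3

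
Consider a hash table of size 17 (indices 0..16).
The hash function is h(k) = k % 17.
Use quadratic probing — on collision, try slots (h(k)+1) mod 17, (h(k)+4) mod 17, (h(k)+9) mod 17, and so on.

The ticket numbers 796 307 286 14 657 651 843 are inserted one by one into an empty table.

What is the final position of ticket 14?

Insert 796: h=14, slot 14 empty → index 14.
Insert 307: h=1, slot 1 empty → index 1.
Insert 286: h=14, slot 14 occupied → index 15.
Insert 14: h=14, slots 14,15,1 occupied → index 6.
Insert 657: h=11, slot 11 empty → index 11.
Insert 651: h=5, slot 5 empty → index 5.
Insert 843: h=10, slot 10 empty → index 10.
Table: [-, 307, -, -, -, 651, 14, -, -, -, 843, 657, -, -, 796, 286, -]

6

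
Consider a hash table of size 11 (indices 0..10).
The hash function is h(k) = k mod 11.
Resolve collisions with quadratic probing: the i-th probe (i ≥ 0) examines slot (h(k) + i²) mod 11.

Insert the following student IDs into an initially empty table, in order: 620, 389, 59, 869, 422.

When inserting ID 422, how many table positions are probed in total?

620: h=4 => slot 4
389: h=4, probe 4,5 => slot 5
59: h=4, probe 4,5,8 => slot 8
869: h=0 => slot 0
422: h=4, probe 4,5,8,2 => slot 2
Table: [869, -, 422, -, 620, 389, -, -, 59, -, -]

4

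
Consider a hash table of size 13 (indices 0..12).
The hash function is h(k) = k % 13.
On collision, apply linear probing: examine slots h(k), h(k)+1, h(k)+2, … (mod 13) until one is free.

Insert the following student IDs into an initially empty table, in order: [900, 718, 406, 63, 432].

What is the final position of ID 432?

6

900: h=3 → slot 3
718: h=3, probe 3,4 → slot 4
406: h=3, probe 3,4,5 → slot 5
63: h=11 → slot 11
432: h=3, probe 3,4,5,6 → slot 6
Table: [., ., ., 900, 718, 406, 432, ., ., ., ., 63, .]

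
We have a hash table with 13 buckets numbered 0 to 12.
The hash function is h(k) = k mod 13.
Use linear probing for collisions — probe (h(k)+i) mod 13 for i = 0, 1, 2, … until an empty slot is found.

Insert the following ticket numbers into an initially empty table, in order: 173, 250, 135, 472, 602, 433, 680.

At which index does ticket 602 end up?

173: h=4 -> slot 4
250: h=3 -> slot 3
135: h=5 -> slot 5
472: h=4, probe 4,5,6 -> slot 6
602: h=4, probe 4,5,6,7 -> slot 7
433: h=4, probe 4,5,6,7,8 -> slot 8
680: h=4, probe 4,5,6,7,8,9 -> slot 9
Table: [∅, ∅, ∅, 250, 173, 135, 472, 602, 433, 680, ∅, ∅, ∅]

7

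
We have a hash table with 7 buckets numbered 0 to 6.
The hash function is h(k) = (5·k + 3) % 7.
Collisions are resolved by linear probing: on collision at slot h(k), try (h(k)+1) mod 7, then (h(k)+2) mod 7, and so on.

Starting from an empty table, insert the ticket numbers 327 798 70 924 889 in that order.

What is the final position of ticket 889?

6

327: h=0 => slot 0
798: h=3 => slot 3
70: h=3, probe 3,4 => slot 4
924: h=3, probe 3,4,5 => slot 5
889: h=3, probe 3,4,5,6 => slot 6
Table: [327, ., ., 798, 70, 924, 889]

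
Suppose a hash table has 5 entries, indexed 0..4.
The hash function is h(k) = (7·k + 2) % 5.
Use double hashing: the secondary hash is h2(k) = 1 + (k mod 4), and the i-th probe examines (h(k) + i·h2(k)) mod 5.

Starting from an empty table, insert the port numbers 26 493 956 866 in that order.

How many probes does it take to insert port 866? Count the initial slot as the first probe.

2

26 hashes to 4; slot 4 is free -> place at 4.
493 hashes to 3; slot 3 is free -> place at 3.
956 hashes to 4, h2=1; 4 taken -> place at 0.
866 hashes to 4, h2=3; 4 taken -> place at 2.
Table: [956, _, 866, 493, 26]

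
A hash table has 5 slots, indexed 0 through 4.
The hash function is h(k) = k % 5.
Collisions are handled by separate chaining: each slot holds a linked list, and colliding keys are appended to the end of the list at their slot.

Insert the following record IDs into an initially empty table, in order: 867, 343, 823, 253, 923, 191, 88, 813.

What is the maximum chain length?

Insert 867: h=2, bucket 2 empty → new chain.
Insert 343: h=3, bucket 3 empty → new chain.
Insert 823: h=3, bucket 3 nonempty → append to chain.
Insert 253: h=3, bucket 3 nonempty → append to chain.
Insert 923: h=3, bucket 3 nonempty → append to chain.
Insert 191: h=1, bucket 1 empty → new chain.
Insert 88: h=3, bucket 3 nonempty → append to chain.
Insert 813: h=3, bucket 3 nonempty → append to chain.
Final buckets:
0: _
1: 191
2: 867
3: 343 -> 823 -> 253 -> 923 -> 88 -> 813
4: _

6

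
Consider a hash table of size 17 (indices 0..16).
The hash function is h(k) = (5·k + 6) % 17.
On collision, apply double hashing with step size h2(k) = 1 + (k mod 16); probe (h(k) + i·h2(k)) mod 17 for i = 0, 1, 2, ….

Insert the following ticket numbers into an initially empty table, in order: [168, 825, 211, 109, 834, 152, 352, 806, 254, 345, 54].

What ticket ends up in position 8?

168 hashes to 13; slot 13 is free → place at 13.
825 hashes to 0; slot 0 is free → place at 0.
211 hashes to 7; slot 7 is free → place at 7.
109 hashes to 7, h2=14; 7 taken → place at 4.
834 hashes to 11; slot 11 is free → place at 11.
152 hashes to 1; slot 1 is free → place at 1.
352 hashes to 15; slot 15 is free → place at 15.
806 hashes to 7, h2=7; 7 taken → place at 14.
254 hashes to 1, h2=15; 1 taken → place at 16.
345 hashes to 14, h2=10; 14,7,0 taken → place at 10.
54 hashes to 4, h2=7; 4,11,1 taken → place at 8.
Table: [825, 152, -, -, 109, -, -, 211, 54, -, 345, 834, -, 168, 806, 352, 254]

54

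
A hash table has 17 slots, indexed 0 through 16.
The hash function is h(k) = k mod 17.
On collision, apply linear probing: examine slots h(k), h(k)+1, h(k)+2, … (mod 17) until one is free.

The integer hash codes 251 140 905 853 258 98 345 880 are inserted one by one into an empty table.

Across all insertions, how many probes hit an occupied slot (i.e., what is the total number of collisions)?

251: h=13 => slot 13
140: h=4 => slot 4
905: h=4, probe 4,5 => slot 5
853: h=3 => slot 3
258: h=3, probe 3,4,5,6 => slot 6
98: h=13, probe 13,14 => slot 14
345: h=5, probe 5,6,7 => slot 7
880: h=13, probe 13,14,15 => slot 15
Table: [∅, ∅, ∅, 853, 140, 905, 258, 345, ∅, ∅, ∅, ∅, ∅, 251, 98, 880, ∅]

9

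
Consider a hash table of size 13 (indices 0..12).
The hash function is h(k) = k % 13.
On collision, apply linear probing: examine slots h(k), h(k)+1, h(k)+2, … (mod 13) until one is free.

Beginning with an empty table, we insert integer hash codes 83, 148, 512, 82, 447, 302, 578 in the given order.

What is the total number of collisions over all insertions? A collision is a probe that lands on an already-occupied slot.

83: h=5 -> slot 5
148: h=5, probe 5,6 -> slot 6
512: h=5, probe 5,6,7 -> slot 7
82: h=4 -> slot 4
447: h=5, probe 5,6,7,8 -> slot 8
302: h=3 -> slot 3
578: h=6, probe 6,7,8,9 -> slot 9
Table: [., ., ., 302, 82, 83, 148, 512, 447, 578, ., ., .]

9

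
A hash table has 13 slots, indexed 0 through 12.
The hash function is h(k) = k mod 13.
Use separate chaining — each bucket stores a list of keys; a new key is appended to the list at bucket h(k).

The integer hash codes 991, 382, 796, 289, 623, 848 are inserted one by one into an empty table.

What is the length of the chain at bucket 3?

4

Insert 991: h=3, bucket 3 empty → new chain.
Insert 382: h=5, bucket 5 empty → new chain.
Insert 796: h=3, bucket 3 nonempty → append to chain.
Insert 289: h=3, bucket 3 nonempty → append to chain.
Insert 623: h=12, bucket 12 empty → new chain.
Insert 848: h=3, bucket 3 nonempty → append to chain.
Final buckets:
0: _
1: _
2: _
3: 991 -> 796 -> 289 -> 848
4: _
5: 382
6: _
7: _
8: _
9: _
10: _
11: _
12: 623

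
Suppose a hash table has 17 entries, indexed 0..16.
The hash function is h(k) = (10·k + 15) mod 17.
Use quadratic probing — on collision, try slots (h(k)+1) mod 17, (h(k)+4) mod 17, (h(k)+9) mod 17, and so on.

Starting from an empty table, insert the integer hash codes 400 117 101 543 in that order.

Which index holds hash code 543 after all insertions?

400 hashes to 3; slot 3 is free → place at 3.
117 hashes to 12; slot 12 is free → place at 12.
101 hashes to 5; slot 5 is free → place at 5.
543 hashes to 5; 5 taken → place at 6.
Table: [_, _, _, 400, _, 101, 543, _, _, _, _, _, 117, _, _, _, _]

6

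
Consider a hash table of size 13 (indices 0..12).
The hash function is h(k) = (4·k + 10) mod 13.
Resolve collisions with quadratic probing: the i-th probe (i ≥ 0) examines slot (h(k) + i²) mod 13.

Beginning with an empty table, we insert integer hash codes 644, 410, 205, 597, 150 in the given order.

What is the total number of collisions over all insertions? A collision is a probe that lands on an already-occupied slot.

644 hashes to 12; slot 12 is free -> place at 12.
410 hashes to 12; 12 taken -> place at 0.
205 hashes to 11; slot 11 is free -> place at 11.
597 hashes to 6; slot 6 is free -> place at 6.
150 hashes to 12; 12,0 taken -> place at 3.
Table: [410, -, -, 150, -, -, 597, -, -, -, -, 205, 644]

3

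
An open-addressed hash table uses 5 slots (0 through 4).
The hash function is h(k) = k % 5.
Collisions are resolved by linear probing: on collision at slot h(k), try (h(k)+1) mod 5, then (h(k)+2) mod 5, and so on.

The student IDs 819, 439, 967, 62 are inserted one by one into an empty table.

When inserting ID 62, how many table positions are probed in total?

2

Insert 819: h=4, slot 4 empty → index 4.
Insert 439: h=4, slot 4 occupied → index 0.
Insert 967: h=2, slot 2 empty → index 2.
Insert 62: h=2, slot 2 occupied → index 3.
Table: [439, ∅, 967, 62, 819]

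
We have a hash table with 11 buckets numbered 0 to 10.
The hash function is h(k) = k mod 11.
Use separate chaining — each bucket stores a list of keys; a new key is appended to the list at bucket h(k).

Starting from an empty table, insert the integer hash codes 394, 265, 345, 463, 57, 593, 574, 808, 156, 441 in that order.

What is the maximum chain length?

394 → bucket 9
265 → bucket 1
345 → bucket 4
463 → bucket 1 (collision)
57 → bucket 2
593 → bucket 10
574 → bucket 2 (collision)
808 → bucket 5
156 → bucket 2 (collision)
441 → bucket 1 (collision)
Final buckets:
0: —
1: 265 -> 463 -> 441
2: 57 -> 574 -> 156
3: —
4: 345
5: 808
6: —
7: —
8: —
9: 394
10: 593

3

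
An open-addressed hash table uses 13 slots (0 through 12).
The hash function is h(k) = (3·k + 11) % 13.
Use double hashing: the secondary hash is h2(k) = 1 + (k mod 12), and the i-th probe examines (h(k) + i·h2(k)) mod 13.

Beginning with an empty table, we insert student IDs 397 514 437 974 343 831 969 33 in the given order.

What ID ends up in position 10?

397 hashes to 6; slot 6 is free => place at 6.
514 hashes to 6, h2=11; 6 taken => place at 4.
437 hashes to 9; slot 9 is free => place at 9.
974 hashes to 8; slot 8 is free => place at 8.
343 hashes to 0; slot 0 is free => place at 0.
831 hashes to 8, h2=4; 8 taken => place at 12.
969 hashes to 6, h2=10; 6 taken => place at 3.
33 hashes to 6, h2=10; 6,3,0 taken => place at 10.
Table: [343, -, -, 969, 514, -, 397, -, 974, 437, 33, -, 831]

33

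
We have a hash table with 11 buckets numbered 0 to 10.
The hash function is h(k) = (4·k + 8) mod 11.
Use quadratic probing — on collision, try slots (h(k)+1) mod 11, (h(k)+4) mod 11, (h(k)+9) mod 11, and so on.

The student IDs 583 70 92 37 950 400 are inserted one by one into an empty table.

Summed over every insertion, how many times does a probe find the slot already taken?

10

Insert 583: h=8, slot 8 empty -> index 8.
Insert 70: h=2, slot 2 empty -> index 2.
Insert 92: h=2, slot 2 occupied -> index 3.
Insert 37: h=2, slots 2,3 occupied -> index 6.
Insert 950: h=2, slots 2,3,6 occupied -> index 0.
Insert 400: h=2, slots 2,3,6,0 occupied -> index 7.
Table: [950, ., 70, 92, ., ., 37, 400, 583, ., .]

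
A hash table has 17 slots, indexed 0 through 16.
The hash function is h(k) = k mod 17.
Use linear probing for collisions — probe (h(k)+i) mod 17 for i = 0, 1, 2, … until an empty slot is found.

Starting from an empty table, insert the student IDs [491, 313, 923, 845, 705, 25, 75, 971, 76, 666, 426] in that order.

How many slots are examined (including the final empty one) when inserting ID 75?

4

Insert 491: h=15, slot 15 empty → index 15.
Insert 313: h=7, slot 7 empty → index 7.
Insert 923: h=5, slot 5 empty → index 5.
Insert 845: h=12, slot 12 empty → index 12.
Insert 705: h=8, slot 8 empty → index 8.
Insert 25: h=8, slot 8 occupied → index 9.
Insert 75: h=7, slots 7,8,9 occupied → index 10.
Insert 971: h=2, slot 2 empty → index 2.
Insert 76: h=8, slots 8,9,10 occupied → index 11.
Insert 666: h=3, slot 3 empty → index 3.
Insert 426: h=1, slot 1 empty → index 1.
Table: [∅, 426, 971, 666, ∅, 923, ∅, 313, 705, 25, 75, 76, 845, ∅, ∅, 491, ∅]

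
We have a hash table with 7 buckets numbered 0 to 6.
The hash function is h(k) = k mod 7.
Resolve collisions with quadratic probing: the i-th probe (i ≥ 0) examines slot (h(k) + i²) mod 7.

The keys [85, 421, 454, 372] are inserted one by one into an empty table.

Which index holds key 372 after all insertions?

85 hashes to 1; slot 1 is free → place at 1.
421 hashes to 1; 1 taken → place at 2.
454 hashes to 6; slot 6 is free → place at 6.
372 hashes to 1; 1,2 taken → place at 5.
Table: [-, 85, 421, -, -, 372, 454]

5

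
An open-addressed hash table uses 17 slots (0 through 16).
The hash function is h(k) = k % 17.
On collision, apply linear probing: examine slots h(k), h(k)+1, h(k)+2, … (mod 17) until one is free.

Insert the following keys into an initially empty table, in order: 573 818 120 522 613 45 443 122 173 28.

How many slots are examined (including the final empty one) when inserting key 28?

4

573: h=12 → slot 12
818: h=2 → slot 2
120: h=1 → slot 1
522: h=12, probe 12,13 → slot 13
613: h=1, probe 1,2,3 → slot 3
45: h=11 → slot 11
443: h=1, probe 1,2,3,4 → slot 4
122: h=3, probe 3,4,5 → slot 5
173: h=3, probe 3,4,5,6 → slot 6
28: h=11, probe 11,12,13,14 → slot 14
Table: [∅, 120, 818, 613, 443, 122, 173, ∅, ∅, ∅, ∅, 45, 573, 522, 28, ∅, ∅]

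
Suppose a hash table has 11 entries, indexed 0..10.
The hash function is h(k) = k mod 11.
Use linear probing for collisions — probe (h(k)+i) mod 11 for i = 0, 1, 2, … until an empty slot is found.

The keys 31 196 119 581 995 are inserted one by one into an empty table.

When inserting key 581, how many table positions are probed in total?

31: h=9 → slot 9
196: h=9, probe 9,10 → slot 10
119: h=9, probe 9,10,0 → slot 0
581: h=9, probe 9,10,0,1 → slot 1
995: h=5 → slot 5
Table: [119, 581, ∅, ∅, ∅, 995, ∅, ∅, ∅, 31, 196]

4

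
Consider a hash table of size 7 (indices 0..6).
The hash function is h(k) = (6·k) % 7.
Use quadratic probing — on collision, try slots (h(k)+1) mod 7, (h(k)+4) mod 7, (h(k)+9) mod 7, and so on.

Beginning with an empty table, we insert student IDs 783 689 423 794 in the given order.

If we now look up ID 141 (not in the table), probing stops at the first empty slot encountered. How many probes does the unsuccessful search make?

2

Insert 783: h=1, slot 1 empty => index 1.
Insert 689: h=4, slot 4 empty => index 4.
Insert 423: h=4, slot 4 occupied => index 5.
Insert 794: h=4, slots 4,5,1 occupied => index 6.
Table: [., 783, ., ., 689, 423, 794]
Lookup 141: h=6, probe 6,0 → slot 0 empty, not found.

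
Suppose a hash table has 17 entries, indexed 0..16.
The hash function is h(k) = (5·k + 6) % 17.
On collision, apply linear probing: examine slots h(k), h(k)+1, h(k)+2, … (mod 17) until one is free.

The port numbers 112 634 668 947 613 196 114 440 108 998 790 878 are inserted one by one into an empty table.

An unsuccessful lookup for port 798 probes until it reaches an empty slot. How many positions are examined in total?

112: h=5 → slot 5
634: h=14 → slot 14
668: h=14, probe 14,15 → slot 15
947: h=15, probe 15,16 → slot 16
613: h=11 → slot 11
196: h=0 → slot 0
114: h=15, probe 15,16,0,1 → slot 1
440: h=13 → slot 13
108: h=2 → slot 2
998: h=15, probe 15,16,0,1,2,3 → slot 3
790: h=12 → slot 12
878: h=10 → slot 10
Table: [196, 114, 108, 998, -, 112, -, -, -, -, 878, 613, 790, 440, 634, 668, 947]
Lookup 798: h=1, probe 1,2,3,4 → slot 4 empty, not found.

4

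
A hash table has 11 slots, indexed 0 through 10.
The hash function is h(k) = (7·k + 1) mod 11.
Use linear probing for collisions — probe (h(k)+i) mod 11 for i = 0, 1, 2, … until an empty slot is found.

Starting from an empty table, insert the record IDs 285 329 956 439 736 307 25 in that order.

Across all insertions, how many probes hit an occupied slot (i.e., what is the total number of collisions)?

15

Insert 285: h=5, slot 5 empty => index 5.
Insert 329: h=5, slot 5 occupied => index 6.
Insert 956: h=5, slots 5,6 occupied => index 7.
Insert 439: h=5, slots 5,6,7 occupied => index 8.
Insert 736: h=5, slots 5,6,7,8 occupied => index 9.
Insert 307: h=5, slots 5,6,7,8,9 occupied => index 10.
Insert 25: h=0, slot 0 empty => index 0.
Table: [25, ., ., ., ., 285, 329, 956, 439, 736, 307]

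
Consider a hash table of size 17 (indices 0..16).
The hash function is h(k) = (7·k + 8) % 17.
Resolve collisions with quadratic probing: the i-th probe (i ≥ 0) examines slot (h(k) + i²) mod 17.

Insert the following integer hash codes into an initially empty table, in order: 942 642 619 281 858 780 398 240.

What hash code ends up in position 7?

942 hashes to 6; slot 6 is free -> place at 6.
642 hashes to 14; slot 14 is free -> place at 14.
619 hashes to 6; 6 taken -> place at 7.
281 hashes to 3; slot 3 is free -> place at 3.
858 hashes to 13; slot 13 is free -> place at 13.
780 hashes to 11; slot 11 is free -> place at 11.
398 hashes to 6; 6,7 taken -> place at 10.
240 hashes to 5; slot 5 is free -> place at 5.
Table: [., ., ., 281, ., 240, 942, 619, ., ., 398, 780, ., 858, 642, ., .]

619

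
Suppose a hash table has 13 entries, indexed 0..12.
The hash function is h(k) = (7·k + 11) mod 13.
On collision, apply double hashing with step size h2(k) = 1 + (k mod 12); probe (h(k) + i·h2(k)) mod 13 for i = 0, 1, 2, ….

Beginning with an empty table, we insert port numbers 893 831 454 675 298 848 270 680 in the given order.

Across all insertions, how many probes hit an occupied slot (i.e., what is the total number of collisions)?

893 hashes to 9; slot 9 is free => place at 9.
831 hashes to 4; slot 4 is free => place at 4.
454 hashes to 4, h2=11; 4 taken => place at 2.
675 hashes to 4, h2=4; 4 taken => place at 8.
298 hashes to 4, h2=11; 4,2 taken => place at 0.
848 hashes to 6; slot 6 is free => place at 6.
270 hashes to 3; slot 3 is free => place at 3.
680 hashes to 0, h2=9; 0,9 taken => place at 5.
Table: [298, ∅, 454, 270, 831, 680, 848, ∅, 675, 893, ∅, ∅, ∅]

6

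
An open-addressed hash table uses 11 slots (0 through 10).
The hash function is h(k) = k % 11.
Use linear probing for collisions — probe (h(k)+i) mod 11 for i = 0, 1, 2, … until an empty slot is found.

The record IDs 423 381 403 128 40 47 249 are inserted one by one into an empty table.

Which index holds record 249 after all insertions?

0

Insert 423: h=5, slot 5 empty → index 5.
Insert 381: h=7, slot 7 empty → index 7.
Insert 403: h=7, slot 7 occupied → index 8.
Insert 128: h=7, slots 7,8 occupied → index 9.
Insert 40: h=7, slots 7,8,9 occupied → index 10.
Insert 47: h=3, slot 3 empty → index 3.
Insert 249: h=7, slots 7,8,9,10 occupied → index 0.
Table: [249, ., ., 47, ., 423, ., 381, 403, 128, 40]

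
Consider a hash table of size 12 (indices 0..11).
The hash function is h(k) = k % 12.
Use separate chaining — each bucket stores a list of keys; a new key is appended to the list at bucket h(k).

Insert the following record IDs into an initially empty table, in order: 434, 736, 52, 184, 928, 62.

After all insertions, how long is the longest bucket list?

Insert 434: h=2, bucket 2 empty → new chain.
Insert 736: h=4, bucket 4 empty → new chain.
Insert 52: h=4, bucket 4 nonempty → append to chain.
Insert 184: h=4, bucket 4 nonempty → append to chain.
Insert 928: h=4, bucket 4 nonempty → append to chain.
Insert 62: h=2, bucket 2 nonempty → append to chain.
Final buckets:
0: —
1: —
2: 434 -> 62
3: —
4: 736 -> 52 -> 184 -> 928
5: —
6: —
7: —
8: —
9: —
10: —
11: —

4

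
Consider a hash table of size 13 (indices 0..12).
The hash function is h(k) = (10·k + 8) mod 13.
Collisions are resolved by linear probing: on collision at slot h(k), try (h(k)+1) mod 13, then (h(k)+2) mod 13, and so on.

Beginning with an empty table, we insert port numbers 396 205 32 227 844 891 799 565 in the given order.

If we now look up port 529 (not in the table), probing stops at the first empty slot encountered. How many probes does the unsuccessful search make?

3

396: h=3 -> slot 3
205: h=4 -> slot 4
32: h=3, probe 3,4,5 -> slot 5
227: h=3, probe 3,4,5,6 -> slot 6
844: h=11 -> slot 11
891: h=0 -> slot 0
799: h=3, probe 3,4,5,6,7 -> slot 7
565: h=3, probe 3,4,5,6,7,8 -> slot 8
Table: [891, -, -, 396, 205, 32, 227, 799, 565, -, -, 844, -]
Lookup 529: h=7, probe 7,8,9 → slot 9 empty, not found.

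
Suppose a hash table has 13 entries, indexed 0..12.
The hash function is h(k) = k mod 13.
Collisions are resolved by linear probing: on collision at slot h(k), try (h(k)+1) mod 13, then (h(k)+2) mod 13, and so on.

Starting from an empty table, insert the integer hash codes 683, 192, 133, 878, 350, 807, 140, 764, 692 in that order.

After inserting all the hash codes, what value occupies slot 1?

Insert 683: h=7, slot 7 empty => index 7.
Insert 192: h=10, slot 10 empty => index 10.
Insert 133: h=3, slot 3 empty => index 3.
Insert 878: h=7, slot 7 occupied => index 8.
Insert 350: h=12, slot 12 empty => index 12.
Insert 807: h=1, slot 1 empty => index 1.
Insert 140: h=10, slot 10 occupied => index 11.
Insert 764: h=10, slots 10,11,12 occupied => index 0.
Insert 692: h=3, slot 3 occupied => index 4.
Table: [764, 807, —, 133, 692, —, —, 683, 878, —, 192, 140, 350]

807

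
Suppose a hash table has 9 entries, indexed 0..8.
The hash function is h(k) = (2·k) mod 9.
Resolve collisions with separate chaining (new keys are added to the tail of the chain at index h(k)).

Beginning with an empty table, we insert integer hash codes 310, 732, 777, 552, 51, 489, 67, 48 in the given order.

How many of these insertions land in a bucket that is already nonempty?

5

310 → bucket 8
732 → bucket 6
777 → bucket 6 (collision)
552 → bucket 6 (collision)
51 → bucket 3
489 → bucket 6 (collision)
67 → bucket 8 (collision)
48 → bucket 6 (collision)
Final buckets:
0: —
1: —
2: —
3: 51
4: —
5: —
6: 732 -> 777 -> 552 -> 489 -> 48
7: —
8: 310 -> 67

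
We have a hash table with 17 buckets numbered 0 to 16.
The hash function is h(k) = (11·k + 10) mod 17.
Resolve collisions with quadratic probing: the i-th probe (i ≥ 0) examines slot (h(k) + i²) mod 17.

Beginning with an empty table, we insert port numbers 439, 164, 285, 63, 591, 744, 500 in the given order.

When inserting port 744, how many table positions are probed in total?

3

439 hashes to 11; slot 11 is free → place at 11.
164 hashes to 12; slot 12 is free → place at 12.
285 hashes to 0; slot 0 is free → place at 0.
63 hashes to 6; slot 6 is free → place at 6.
591 hashes to 0; 0 taken → place at 1.
744 hashes to 0; 0,1 taken → place at 4.
500 hashes to 2; slot 2 is free → place at 2.
Table: [285, 591, 500, —, 744, —, 63, —, —, —, —, 439, 164, —, —, —, —]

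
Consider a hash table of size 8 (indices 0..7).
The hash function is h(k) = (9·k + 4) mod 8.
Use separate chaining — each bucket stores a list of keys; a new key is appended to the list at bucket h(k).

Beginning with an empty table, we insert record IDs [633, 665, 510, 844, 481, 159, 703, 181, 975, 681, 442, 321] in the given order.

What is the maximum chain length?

Insert 633: h=5, bucket 5 empty → new chain.
Insert 665: h=5, bucket 5 nonempty → append to chain.
Insert 510: h=2, bucket 2 empty → new chain.
Insert 844: h=0, bucket 0 empty → new chain.
Insert 481: h=5, bucket 5 nonempty → append to chain.
Insert 159: h=3, bucket 3 empty → new chain.
Insert 703: h=3, bucket 3 nonempty → append to chain.
Insert 181: h=1, bucket 1 empty → new chain.
Insert 975: h=3, bucket 3 nonempty → append to chain.
Insert 681: h=5, bucket 5 nonempty → append to chain.
Insert 442: h=6, bucket 6 empty → new chain.
Insert 321: h=5, bucket 5 nonempty → append to chain.
Final buckets:
0: 844
1: 181
2: 510
3: 159 -> 703 -> 975
4: .
5: 633 -> 665 -> 481 -> 681 -> 321
6: 442
7: .

5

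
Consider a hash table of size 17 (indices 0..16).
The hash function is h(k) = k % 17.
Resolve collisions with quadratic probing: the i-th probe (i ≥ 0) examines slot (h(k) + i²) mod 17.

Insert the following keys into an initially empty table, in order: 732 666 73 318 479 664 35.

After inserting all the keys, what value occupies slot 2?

664

Insert 732: h=1, slot 1 empty → index 1.
Insert 666: h=3, slot 3 empty → index 3.
Insert 73: h=5, slot 5 empty → index 5.
Insert 318: h=12, slot 12 empty → index 12.
Insert 479: h=3, slot 3 occupied → index 4.
Insert 664: h=1, slot 1 occupied → index 2.
Insert 35: h=1, slots 1,2,5 occupied → index 10.
Table: [_, 732, 664, 666, 479, 73, _, _, _, _, 35, _, 318, _, _, _, _]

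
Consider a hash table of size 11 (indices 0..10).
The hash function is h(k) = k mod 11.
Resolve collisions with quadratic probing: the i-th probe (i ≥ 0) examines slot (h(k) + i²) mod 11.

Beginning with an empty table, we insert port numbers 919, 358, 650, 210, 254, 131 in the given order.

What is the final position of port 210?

2

Insert 919: h=6, slot 6 empty → index 6.
Insert 358: h=6, slot 6 occupied → index 7.
Insert 650: h=1, slot 1 empty → index 1.
Insert 210: h=1, slot 1 occupied → index 2.
Insert 254: h=1, slots 1,2 occupied → index 5.
Insert 131: h=10, slot 10 empty → index 10.
Table: [—, 650, 210, —, —, 254, 919, 358, —, —, 131]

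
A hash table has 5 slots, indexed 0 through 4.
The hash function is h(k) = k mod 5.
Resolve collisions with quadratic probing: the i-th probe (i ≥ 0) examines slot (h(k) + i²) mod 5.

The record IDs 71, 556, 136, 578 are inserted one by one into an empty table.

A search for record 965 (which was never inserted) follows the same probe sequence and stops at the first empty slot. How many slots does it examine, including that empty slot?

71 hashes to 1; slot 1 is free → place at 1.
556 hashes to 1; 1 taken → place at 2.
136 hashes to 1; 1,2 taken → place at 0.
578 hashes to 3; slot 3 is free → place at 3.
Table: [136, 71, 556, 578, —]
Lookup 965: h=0, probe 0,1,4 → slot 4 empty, not found.

3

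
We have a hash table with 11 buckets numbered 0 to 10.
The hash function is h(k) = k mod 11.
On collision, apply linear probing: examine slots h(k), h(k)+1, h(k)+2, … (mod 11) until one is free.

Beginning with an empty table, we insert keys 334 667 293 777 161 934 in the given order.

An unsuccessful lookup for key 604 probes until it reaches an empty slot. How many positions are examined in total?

3

334: h=4 => slot 4
667: h=7 => slot 7
293: h=7, probe 7,8 => slot 8
777: h=7, probe 7,8,9 => slot 9
161: h=7, probe 7,8,9,10 => slot 10
934: h=10, probe 10,0 => slot 0
Table: [934, —, —, —, 334, —, —, 667, 293, 777, 161]
Lookup 604: h=10, probe 10,0,1 → slot 1 empty, not found.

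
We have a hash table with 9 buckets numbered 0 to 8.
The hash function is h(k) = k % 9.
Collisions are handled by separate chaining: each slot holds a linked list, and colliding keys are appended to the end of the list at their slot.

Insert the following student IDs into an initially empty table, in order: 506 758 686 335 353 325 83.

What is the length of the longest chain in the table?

Insert 506: h=2, bucket 2 empty → new chain.
Insert 758: h=2, bucket 2 nonempty → append to chain.
Insert 686: h=2, bucket 2 nonempty → append to chain.
Insert 335: h=2, bucket 2 nonempty → append to chain.
Insert 353: h=2, bucket 2 nonempty → append to chain.
Insert 325: h=1, bucket 1 empty → new chain.
Insert 83: h=2, bucket 2 nonempty → append to chain.
Final buckets:
0: _
1: 325
2: 506 -> 758 -> 686 -> 335 -> 353 -> 83
3: _
4: _
5: _
6: _
7: _
8: _

6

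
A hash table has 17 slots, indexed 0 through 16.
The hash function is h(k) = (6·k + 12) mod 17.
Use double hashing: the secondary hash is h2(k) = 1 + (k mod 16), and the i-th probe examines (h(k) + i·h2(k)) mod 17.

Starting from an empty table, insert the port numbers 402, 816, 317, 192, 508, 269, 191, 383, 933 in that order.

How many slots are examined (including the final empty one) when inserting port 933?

2

402 hashes to 10; slot 10 is free -> place at 10.
816 hashes to 12; slot 12 is free -> place at 12.
317 hashes to 10, h2=14; 10 taken -> place at 7.
192 hashes to 8; slot 8 is free -> place at 8.
508 hashes to 0; slot 0 is free -> place at 0.
269 hashes to 11; slot 11 is free -> place at 11.
191 hashes to 2; slot 2 is free -> place at 2.
383 hashes to 15; slot 15 is free -> place at 15.
933 hashes to 0, h2=6; 0 taken -> place at 6.
Table: [508, ∅, 191, ∅, ∅, ∅, 933, 317, 192, ∅, 402, 269, 816, ∅, ∅, 383, ∅]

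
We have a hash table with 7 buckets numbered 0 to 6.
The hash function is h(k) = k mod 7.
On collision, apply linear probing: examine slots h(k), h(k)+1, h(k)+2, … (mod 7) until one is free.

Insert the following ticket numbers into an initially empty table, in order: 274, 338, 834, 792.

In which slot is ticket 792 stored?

274: h=1 → slot 1
338: h=2 → slot 2
834: h=1, probe 1,2,3 → slot 3
792: h=1, probe 1,2,3,4 → slot 4
Table: [—, 274, 338, 834, 792, —, —]

4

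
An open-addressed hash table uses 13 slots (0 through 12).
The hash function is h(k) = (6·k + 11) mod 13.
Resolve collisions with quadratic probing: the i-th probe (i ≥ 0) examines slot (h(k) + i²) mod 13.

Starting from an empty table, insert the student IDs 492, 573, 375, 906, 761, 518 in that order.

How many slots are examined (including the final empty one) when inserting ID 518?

3

492: h=12 → slot 12
573: h=4 → slot 4
375: h=12, probe 12,0 → slot 0
906: h=0, probe 0,1 → slot 1
761: h=1, probe 1,2 → slot 2
518: h=12, probe 12,0,3 → slot 3
Table: [375, 906, 761, 518, 573, -, -, -, -, -, -, -, 492]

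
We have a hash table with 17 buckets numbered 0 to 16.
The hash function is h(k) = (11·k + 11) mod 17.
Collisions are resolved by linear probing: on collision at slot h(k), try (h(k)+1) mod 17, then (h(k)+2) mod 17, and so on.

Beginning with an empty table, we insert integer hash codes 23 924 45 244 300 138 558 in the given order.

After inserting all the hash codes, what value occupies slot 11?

244

23 hashes to 9; slot 9 is free -> place at 9.
924 hashes to 9; 9 taken -> place at 10.
45 hashes to 13; slot 13 is free -> place at 13.
244 hashes to 9; 9,10 taken -> place at 11.
300 hashes to 13; 13 taken -> place at 14.
138 hashes to 16; slot 16 is free -> place at 16.
558 hashes to 12; slot 12 is free -> place at 12.
Table: [-, -, -, -, -, -, -, -, -, 23, 924, 244, 558, 45, 300, -, 138]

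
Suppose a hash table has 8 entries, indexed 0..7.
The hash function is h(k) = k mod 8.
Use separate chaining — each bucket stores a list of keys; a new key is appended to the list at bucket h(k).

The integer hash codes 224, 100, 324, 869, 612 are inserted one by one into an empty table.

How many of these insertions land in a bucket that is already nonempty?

2

Insert 224: h=0, bucket 0 empty -> new chain.
Insert 100: h=4, bucket 4 empty -> new chain.
Insert 324: h=4, bucket 4 nonempty -> append to chain.
Insert 869: h=5, bucket 5 empty -> new chain.
Insert 612: h=4, bucket 4 nonempty -> append to chain.
Final buckets:
0: 224
1: -
2: -
3: -
4: 100 -> 324 -> 612
5: 869
6: -
7: -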